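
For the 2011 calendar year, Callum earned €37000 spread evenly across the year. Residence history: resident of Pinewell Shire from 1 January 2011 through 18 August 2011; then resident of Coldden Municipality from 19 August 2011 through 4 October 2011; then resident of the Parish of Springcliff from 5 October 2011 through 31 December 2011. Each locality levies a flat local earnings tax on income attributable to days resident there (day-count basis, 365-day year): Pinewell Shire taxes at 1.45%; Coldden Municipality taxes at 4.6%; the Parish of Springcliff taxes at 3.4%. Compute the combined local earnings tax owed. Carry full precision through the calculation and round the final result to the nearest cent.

€860.53

Pinewell Shire, 1 January – 18 August 2011: 230 days → €37000 × 1.45% × 230/365 = €338.0685
Coldden Municipality, 19 August – 4 October 2011: 47 days → €37000 × 4.6% × 47/365 = €219.1616
The Parish of Springcliff, 5 October – 31 December 2011: 88 days → €37000 × 3.4% × 88/365 = €303.2986
Total = €860.5288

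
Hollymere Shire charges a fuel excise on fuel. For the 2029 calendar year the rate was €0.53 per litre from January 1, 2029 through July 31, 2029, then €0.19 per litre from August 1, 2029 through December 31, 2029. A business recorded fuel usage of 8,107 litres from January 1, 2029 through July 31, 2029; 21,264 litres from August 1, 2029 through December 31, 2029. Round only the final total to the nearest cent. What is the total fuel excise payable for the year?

January 1 – July 31, 2029: 8,107 litres at €0.53/litre → €4,296.71
August 1 – December 31, 2029: 21,264 litres at €0.19/litre → €4,040.16

€8,336.87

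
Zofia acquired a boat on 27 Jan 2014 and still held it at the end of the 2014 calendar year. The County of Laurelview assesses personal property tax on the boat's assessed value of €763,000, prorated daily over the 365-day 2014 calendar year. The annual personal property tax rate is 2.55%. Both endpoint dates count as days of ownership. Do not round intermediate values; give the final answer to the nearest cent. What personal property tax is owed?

Days held (27 Jan – 31 Dec 2014): 339 out of 365
Tax = €763,000 × 2.55% × 339/365 = €18,070.5575

€18,070.56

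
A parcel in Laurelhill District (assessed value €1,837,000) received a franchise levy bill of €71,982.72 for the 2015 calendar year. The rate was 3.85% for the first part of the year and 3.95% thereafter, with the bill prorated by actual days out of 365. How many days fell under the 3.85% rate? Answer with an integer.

Let d = days at the first rate; then 365 − d days at the second rate.
€1,837,000 × [3.85%·d + 3.95%·(365−d)] / 365 = €71,982.72
Solving gives d = 115, so the new rate took effect on 26 Apr 2015.

115 days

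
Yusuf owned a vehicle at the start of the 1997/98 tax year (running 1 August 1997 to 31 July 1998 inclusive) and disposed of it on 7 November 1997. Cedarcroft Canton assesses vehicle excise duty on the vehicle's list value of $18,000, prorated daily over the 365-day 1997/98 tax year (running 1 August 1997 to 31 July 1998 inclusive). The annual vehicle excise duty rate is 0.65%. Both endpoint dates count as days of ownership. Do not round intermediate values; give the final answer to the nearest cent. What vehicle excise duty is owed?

Days held (1 August – 7 November 1997): 99 out of 365
Tax = $18,000 × 0.65% × 99/365 = $31.7342

$31.73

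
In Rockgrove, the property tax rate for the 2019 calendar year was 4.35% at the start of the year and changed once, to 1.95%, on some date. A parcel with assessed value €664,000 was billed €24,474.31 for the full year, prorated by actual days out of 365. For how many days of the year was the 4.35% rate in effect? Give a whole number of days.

Let d = days at the first rate; then 365 − d days at the second rate.
€664,000 × [4.35%·d + 1.95%·(365−d)] / 365 = €24,474.31
Solving gives d = 264, so the new rate took effect on 22 Sep 2019.

264 days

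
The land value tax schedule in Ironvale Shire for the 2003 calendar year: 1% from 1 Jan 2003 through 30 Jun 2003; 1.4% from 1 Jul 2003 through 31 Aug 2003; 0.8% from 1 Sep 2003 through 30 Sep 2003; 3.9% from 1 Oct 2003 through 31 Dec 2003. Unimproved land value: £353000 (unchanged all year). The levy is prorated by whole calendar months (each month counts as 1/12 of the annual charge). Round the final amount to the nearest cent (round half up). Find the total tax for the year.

1 Jan – 30 Jun 2003: 6 months at 1% → £353000 × 1% × 6/12 = £1765.0000
1 Jul – 31 Aug 2003: 2 months at 1.4% → £353000 × 1.4% × 2/12 = £823.6667
1 Sep – 30 Sep 2003: 1 month at 0.8% → £353000 × 0.8% × 1/12 = £235.3333
1 Oct – 31 Dec 2003: 3 months at 3.9% → £353000 × 3.9% × 3/12 = £3441.7500
Total = £6265.7500

£6265.75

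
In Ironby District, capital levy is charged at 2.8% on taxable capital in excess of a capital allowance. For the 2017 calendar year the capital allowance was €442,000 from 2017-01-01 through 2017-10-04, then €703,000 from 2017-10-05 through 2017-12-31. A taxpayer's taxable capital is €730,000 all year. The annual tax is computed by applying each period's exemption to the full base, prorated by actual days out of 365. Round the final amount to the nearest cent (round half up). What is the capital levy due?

€6,302.07

2017-01-01 to 2017-10-04: 277 days, exemption €442,000 → (€730,000 − €442,000) × 2.8% × 277/365 = €6,119.8027
2017-10-05 to 2017-12-31: 88 days, exemption €703,000 → (€730,000 − €703,000) × 2.8% × 88/365 = €182.2685
Total = €6,302.0712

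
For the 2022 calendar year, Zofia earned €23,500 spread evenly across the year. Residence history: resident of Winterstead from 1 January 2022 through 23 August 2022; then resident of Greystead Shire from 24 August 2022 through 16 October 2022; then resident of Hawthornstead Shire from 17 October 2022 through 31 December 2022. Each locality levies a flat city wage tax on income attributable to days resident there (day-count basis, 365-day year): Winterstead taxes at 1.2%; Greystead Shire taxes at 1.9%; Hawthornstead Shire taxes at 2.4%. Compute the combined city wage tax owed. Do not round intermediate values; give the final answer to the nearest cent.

Winterstead, 1 January – 23 August 2022: 235 days → €23,500 × 1.2% × 235/365 = €181.5616
Greystead Shire, 24 August – 16 October 2022: 54 days → €23,500 × 1.9% × 54/365 = €66.0575
Hawthornstead Shire, 17 October – 31 December 2022: 76 days → €23,500 × 2.4% × 76/365 = €117.4356
Total = €365.0548

€365.05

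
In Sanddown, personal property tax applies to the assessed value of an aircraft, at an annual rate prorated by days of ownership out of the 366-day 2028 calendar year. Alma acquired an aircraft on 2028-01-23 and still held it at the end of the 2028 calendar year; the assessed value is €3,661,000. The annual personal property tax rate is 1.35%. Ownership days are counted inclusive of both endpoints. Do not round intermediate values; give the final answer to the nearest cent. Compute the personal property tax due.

€46,452.69

Days held (2028-01-23 to 2028-12-31): 344 out of 366
Tax = €3,661,000 × 1.35% × 344/366 = €46,452.6885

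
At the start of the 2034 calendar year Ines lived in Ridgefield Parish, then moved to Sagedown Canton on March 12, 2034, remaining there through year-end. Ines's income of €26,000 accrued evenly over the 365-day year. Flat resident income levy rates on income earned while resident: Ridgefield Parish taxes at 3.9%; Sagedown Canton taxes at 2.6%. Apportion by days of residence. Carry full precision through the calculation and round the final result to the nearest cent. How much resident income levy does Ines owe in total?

€740.82

Ridgefield Parish, January 1 – March 11, 2034: 70 days → €26,000 × 3.9% × 70/365 = €194.4658
Sagedown Canton, March 12 – December 31, 2034: 295 days → €26,000 × 2.6% × 295/365 = €546.3562
Total = €740.8219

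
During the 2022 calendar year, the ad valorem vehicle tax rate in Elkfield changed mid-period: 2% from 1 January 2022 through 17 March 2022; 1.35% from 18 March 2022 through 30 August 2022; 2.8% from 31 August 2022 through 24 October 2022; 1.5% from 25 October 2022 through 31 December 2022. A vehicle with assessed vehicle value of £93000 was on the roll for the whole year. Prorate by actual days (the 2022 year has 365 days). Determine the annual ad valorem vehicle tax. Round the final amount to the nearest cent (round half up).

1 January – 17 March 2022: 76 days at 2% → £93000 × 2% × 76/365 = £387.2877
18 March – 30 August 2022: 166 days at 1.35% → £93000 × 1.35% × 166/365 = £570.9945
31 August – 24 October 2022: 55 days at 2.8% → £93000 × 2.8% × 55/365 = £392.3836
25 October – 31 December 2022: 68 days at 1.5% → £93000 × 1.5% × 68/365 = £259.8904
Total = £1610.5562

£1610.56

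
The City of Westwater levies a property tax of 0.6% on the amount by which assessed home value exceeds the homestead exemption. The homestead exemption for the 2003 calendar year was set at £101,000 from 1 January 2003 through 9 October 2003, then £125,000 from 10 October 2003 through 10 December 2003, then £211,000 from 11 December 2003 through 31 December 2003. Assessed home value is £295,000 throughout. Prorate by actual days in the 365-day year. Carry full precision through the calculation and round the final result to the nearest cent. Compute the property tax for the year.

£1,101.57

1 January – 9 October 2003: 282 days, exemption £101,000 → (£295,000 − £101,000) × 0.6% × 282/365 = £899.3096
10 October – 10 December 2003: 62 days, exemption £125,000 → (£295,000 − £125,000) × 0.6% × 62/365 = £173.2603
11 December – 31 December 2003: 21 days, exemption £211,000 → (£295,000 − £211,000) × 0.6% × 21/365 = £28.9973
Total = £1,101.5671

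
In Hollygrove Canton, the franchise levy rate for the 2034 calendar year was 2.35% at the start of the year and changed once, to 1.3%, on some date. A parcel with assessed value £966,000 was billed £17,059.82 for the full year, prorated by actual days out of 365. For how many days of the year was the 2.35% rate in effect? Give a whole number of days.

Let d = days at the first rate; then 365 − d days at the second rate.
£966,000 × [2.35%·d + 1.3%·(365−d)] / 365 = £17,059.82
Solving gives d = 162, so the new rate took effect on 12 June 2034.

162 days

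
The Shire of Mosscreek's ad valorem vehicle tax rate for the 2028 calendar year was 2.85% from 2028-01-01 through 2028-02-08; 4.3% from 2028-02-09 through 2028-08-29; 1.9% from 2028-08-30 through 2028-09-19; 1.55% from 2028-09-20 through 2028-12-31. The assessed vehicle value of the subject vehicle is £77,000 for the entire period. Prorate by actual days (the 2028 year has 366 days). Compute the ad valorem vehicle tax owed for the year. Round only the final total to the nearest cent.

2028-01-01 to 2028-02-08: 39 days at 2.85% → £77,000 × 2.85% × 39/366 = £233.8402
2028-02-09 to 2028-08-29: 203 days at 4.3% → £77,000 × 4.3% × 203/366 = £1,836.4290
2028-08-30 to 2028-09-19: 21 days at 1.9% → £77,000 × 1.9% × 21/366 = £83.9426
2028-09-20 to 2028-12-31: 103 days at 1.55% → £77,000 × 1.55% × 103/366 = £335.8757
Total = £2,490.0874

£2,490.09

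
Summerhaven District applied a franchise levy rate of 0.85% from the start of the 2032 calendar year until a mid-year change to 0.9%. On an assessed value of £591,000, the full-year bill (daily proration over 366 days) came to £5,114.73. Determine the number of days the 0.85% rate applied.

253 days

Let d = days at the first rate; then 366 − d days at the second rate.
£591,000 × [0.85%·d + 0.9%·(366−d)] / 366 = £5,114.73
Solving gives d = 253, so the new rate took effect on 10 September 2032.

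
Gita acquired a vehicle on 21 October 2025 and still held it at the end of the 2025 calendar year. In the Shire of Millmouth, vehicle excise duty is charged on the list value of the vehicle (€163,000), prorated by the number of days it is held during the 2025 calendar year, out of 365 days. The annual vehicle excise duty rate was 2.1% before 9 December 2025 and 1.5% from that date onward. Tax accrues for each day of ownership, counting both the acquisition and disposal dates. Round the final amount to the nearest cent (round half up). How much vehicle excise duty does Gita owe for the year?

21 October – 8 December 2025: 49 days at 2.1% → €163,000 × 2.1% × 49/365 = €459.5260
9 December – 31 December 2025: 23 days at 1.5% → €163,000 × 1.5% × 23/365 = €154.0685
Total = €613.5945

€613.59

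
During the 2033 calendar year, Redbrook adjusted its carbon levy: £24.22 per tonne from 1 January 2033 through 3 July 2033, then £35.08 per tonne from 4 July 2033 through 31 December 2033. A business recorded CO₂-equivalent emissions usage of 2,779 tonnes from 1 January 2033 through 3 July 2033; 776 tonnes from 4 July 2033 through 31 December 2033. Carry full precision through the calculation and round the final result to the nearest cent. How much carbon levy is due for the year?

£94,529.46

1 January – 3 July 2033: 2,779 tonnes at £24.22/tonne → £67,307.38
4 July – 31 December 2033: 776 tonnes at £35.08/tonne → £27,222.08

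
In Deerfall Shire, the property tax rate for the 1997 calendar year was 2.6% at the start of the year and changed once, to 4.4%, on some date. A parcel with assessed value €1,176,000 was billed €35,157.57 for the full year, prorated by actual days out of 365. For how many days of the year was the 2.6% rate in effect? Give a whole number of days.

Let d = days at the first rate; then 365 − d days at the second rate.
€1,176,000 × [2.6%·d + 4.4%·(365−d)] / 365 = €35,157.57
Solving gives d = 286, so the new rate took effect on 14 October 1997.

286 days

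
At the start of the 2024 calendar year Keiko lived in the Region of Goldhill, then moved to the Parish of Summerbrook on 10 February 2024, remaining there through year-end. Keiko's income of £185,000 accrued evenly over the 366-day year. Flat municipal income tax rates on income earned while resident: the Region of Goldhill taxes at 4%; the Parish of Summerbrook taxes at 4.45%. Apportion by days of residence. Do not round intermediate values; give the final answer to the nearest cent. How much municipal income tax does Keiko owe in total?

£8,141.52

The Region of Goldhill, 1 January – 9 February 2024: 40 days → £185,000 × 4% × 40/366 = £808.7432
The Parish of Summerbrook, 10 February – 31 December 2024: 326 days → £185,000 × 4.45% × 326/366 = £7,332.7732
Total = £8,141.5164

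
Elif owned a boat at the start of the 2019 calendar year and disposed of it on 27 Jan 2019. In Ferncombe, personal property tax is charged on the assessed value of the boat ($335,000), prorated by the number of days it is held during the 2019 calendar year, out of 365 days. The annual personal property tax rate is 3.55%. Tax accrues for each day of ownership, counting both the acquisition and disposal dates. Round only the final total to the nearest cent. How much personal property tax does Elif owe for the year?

Days held (1 Jan – 27 Jan 2019): 27 out of 365
Tax = $335,000 × 3.55% × 27/365 = $879.7192

$879.72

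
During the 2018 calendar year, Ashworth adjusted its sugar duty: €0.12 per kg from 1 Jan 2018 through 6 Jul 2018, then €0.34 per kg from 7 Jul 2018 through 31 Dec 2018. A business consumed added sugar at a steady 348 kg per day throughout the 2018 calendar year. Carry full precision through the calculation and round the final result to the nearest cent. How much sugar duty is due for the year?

€28,870.08

1 Jan – 6 Jul 2018: 187 days × 348 kg/day = 65,076 kg at €0.12/kg → €7,809.12
7 Jul – 31 Dec 2018: 178 days × 348 kg/day = 61,944 kg at €0.34/kg → €21,060.96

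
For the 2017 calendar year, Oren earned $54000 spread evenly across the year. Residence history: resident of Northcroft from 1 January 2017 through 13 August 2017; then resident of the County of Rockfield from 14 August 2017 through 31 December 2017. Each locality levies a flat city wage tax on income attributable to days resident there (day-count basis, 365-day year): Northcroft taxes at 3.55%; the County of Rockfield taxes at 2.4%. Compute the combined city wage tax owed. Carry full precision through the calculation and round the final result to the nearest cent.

Northcroft, 1 January – 13 August 2017: 225 days → $54000 × 3.55% × 225/365 = $1181.7123
The County of Rockfield, 14 August – 31 December 2017: 140 days → $54000 × 2.4% × 140/365 = $497.0959
Total = $1678.8082

$1678.81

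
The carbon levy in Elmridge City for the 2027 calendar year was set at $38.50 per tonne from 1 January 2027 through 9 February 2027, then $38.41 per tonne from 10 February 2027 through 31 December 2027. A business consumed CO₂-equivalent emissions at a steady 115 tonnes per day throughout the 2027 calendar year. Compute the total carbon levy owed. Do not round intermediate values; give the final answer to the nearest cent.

1 January – 9 February 2027: 40 days × 115 tonnes/day = 4,600 tonnes at $38.50/tonne → $177100.00
10 February – 31 December 2027: 325 days × 115 tonnes/day = 37,375 tonnes at $38.41/tonne → $1435573.75

$1612673.75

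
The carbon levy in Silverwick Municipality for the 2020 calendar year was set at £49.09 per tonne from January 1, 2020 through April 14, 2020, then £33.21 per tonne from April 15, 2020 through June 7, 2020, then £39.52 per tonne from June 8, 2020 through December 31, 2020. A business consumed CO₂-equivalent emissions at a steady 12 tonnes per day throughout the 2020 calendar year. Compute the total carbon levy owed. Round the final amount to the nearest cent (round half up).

January 1 – April 14, 2020: 105 days × 12 tonnes/day = 1,260 tonnes at £49.09/tonne → £61853.40
April 15 – June 7, 2020: 54 days × 12 tonnes/day = 648 tonnes at £33.21/tonne → £21520.08
June 8 – December 31, 2020: 207 days × 12 tonnes/day = 2,484 tonnes at £39.52/tonne → £98167.68

£181541.16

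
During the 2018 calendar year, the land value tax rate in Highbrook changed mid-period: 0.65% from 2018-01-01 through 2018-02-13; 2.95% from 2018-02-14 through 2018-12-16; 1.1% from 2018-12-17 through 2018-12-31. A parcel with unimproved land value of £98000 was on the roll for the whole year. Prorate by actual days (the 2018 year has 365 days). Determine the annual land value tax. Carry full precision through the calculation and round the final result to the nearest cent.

£2544.78

2018-01-01 to 2018-02-13: 44 days at 0.65% → £98000 × 0.65% × 44/365 = £76.7890
2018-02-14 to 2018-12-16: 306 days at 2.95% → £98000 × 2.95% × 306/365 = £2423.6877
2018-12-17 to 2018-12-31: 15 days at 1.1% → £98000 × 1.1% × 15/365 = £44.3014
Total = £2544.7781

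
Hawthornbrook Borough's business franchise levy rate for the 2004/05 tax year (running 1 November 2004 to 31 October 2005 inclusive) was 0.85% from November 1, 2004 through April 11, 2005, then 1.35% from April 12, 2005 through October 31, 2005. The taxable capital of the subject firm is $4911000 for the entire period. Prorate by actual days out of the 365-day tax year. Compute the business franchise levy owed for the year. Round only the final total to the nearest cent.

$55400.12

November 1, 2004 – April 11, 2005: 162 days at 0.85% → $4911000 × 0.85% × 162/365 = $18527.2521
April 12 – October 31, 2005: 203 days at 1.35% → $4911000 × 1.35% × 203/365 = $36872.8644
Total = $55400.1164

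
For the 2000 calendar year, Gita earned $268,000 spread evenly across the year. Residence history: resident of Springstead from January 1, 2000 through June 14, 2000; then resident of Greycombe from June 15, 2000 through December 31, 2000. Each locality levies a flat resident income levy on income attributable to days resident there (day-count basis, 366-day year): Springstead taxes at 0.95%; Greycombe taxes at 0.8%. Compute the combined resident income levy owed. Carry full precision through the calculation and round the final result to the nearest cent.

Springstead, January 1 – June 14, 2000: 166 days → $268,000 × 0.95% × 166/366 = $1,154.7432
Greycombe, June 15 – December 31, 2000: 200 days → $268,000 × 0.8% × 200/366 = $1,171.5847
Total = $2,326.3279

$2,326.33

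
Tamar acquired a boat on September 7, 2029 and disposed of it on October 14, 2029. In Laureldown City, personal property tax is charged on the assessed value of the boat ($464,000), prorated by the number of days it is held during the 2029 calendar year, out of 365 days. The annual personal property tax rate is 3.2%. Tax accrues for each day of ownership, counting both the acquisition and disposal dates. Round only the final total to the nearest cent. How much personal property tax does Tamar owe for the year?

$1,545.82

Days held (September 7 – October 14, 2029): 38 out of 365
Tax = $464,000 × 3.2% × 38/365 = $1,545.8192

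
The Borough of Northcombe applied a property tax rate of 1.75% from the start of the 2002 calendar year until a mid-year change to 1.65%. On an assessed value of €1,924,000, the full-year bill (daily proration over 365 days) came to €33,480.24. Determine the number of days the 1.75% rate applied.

Let d = days at the first rate; then 365 − d days at the second rate.
€1,924,000 × [1.75%·d + 1.65%·(365−d)] / 365 = €33,480.24
Solving gives d = 329, so the new rate took effect on 26 Nov 2002.

329 days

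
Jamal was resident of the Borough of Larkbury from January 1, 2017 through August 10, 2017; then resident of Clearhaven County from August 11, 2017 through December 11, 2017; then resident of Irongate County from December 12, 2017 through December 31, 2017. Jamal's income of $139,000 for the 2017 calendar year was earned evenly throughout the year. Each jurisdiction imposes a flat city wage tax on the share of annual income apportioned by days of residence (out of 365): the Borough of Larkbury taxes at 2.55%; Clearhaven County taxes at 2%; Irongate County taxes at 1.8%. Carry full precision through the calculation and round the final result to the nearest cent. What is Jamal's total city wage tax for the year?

$3,229.75

The Borough of Larkbury, January 1 – August 10, 2017: 222 days → $139,000 × 2.55% × 222/365 = $2,155.8329
Clearhaven County, August 11 – December 11, 2017: 123 days → $139,000 × 2% × 123/365 = $936.8219
Irongate County, December 12 – December 31, 2017: 20 days → $139,000 × 1.8% × 20/365 = $137.0959
Total = $3,229.7507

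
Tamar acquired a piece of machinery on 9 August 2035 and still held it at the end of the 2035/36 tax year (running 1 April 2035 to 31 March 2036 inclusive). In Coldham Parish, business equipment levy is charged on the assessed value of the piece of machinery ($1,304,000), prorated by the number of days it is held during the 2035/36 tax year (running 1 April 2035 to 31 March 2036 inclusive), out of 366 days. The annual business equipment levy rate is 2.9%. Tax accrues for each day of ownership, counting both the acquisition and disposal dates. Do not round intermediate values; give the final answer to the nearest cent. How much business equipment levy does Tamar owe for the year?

Days held (9 August 2035 – 31 March 2036): 236 out of 366
Tax = $1,304,000 × 2.9% × 236/366 = $24,384.0874

$24,384.09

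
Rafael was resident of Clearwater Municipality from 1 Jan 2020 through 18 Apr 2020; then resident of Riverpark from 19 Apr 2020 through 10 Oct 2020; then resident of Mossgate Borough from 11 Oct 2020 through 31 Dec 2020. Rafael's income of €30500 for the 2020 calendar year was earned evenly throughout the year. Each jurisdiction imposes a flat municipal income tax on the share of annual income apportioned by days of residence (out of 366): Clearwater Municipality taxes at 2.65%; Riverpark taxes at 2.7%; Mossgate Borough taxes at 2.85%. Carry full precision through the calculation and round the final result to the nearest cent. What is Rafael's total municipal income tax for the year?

€829.21

Clearwater Municipality, 1 Jan – 18 Apr 2020: 109 days → €30500 × 2.65% × 109/366 = €240.7083
Riverpark, 19 Apr – 10 Oct 2020: 175 days → €30500 × 2.7% × 175/366 = €393.7500
Mossgate Borough, 11 Oct – 31 Dec 2020: 82 days → €30500 × 2.85% × 82/366 = €194.7500
Total = €829.2083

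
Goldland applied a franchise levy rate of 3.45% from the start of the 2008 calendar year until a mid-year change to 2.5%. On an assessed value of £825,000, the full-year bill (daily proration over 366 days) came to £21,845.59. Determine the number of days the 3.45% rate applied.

Let d = days at the first rate; then 366 − d days at the second rate.
£825,000 × [3.45%·d + 2.5%·(366−d)] / 366 = £21,845.59
Solving gives d = 57, so the new rate took effect on 27 Feb 2008.

57 days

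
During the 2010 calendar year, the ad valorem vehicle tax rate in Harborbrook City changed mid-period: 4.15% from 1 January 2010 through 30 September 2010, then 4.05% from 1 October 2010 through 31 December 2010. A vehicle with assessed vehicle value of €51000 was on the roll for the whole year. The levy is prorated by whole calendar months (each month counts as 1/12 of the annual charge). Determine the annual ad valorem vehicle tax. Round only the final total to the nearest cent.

1 January – 30 September 2010: 9 months at 4.15% → €51000 × 4.15% × 9/12 = €1587.3750
1 October – 31 December 2010: 3 months at 4.05% → €51000 × 4.05% × 3/12 = €516.3750
Total = €2103.7500

€2103.75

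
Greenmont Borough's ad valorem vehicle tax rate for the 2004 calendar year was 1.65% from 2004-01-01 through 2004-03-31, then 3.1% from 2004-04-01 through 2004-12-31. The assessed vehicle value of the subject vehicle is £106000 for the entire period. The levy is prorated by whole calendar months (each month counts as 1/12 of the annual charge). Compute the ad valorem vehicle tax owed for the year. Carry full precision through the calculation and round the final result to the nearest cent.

£2901.75

2004-01-01 to 2004-03-31: 3 months at 1.65% → £106000 × 1.65% × 3/12 = £437.2500
2004-04-01 to 2004-12-31: 9 months at 3.1% → £106000 × 3.1% × 9/12 = £2464.5000
Total = £2901.7500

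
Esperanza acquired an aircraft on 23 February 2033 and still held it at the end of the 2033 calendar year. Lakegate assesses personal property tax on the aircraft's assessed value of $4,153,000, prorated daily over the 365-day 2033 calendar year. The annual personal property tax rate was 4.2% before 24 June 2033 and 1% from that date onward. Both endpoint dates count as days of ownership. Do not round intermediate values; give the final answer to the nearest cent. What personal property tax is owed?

23 February – 23 June 2033: 121 days at 4.2% → $4,153,000 × 4.2% × 121/365 = $57,823.4137
24 June – 31 December 2033: 191 days at 1% → $4,153,000 × 1% × 191/365 = $21,732.1370
Total = $79,555.5507

$79,555.55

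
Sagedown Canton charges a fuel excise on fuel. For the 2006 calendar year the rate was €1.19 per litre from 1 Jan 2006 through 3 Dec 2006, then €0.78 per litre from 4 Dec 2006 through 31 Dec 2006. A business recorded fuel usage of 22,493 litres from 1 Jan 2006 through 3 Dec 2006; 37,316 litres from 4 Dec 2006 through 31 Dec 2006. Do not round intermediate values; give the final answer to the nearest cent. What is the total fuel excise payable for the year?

€55,873.15

1 Jan – 3 Dec 2006: 22,493 litres at €1.19/litre → €26,766.67
4 Dec – 31 Dec 2006: 37,316 litres at €0.78/litre → €29,106.48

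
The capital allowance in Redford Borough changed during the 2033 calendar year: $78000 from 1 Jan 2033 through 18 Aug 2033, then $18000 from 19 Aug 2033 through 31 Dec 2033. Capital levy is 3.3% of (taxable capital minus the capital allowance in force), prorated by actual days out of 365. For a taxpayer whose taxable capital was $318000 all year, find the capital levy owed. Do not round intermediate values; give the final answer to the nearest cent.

1 Jan – 18 Aug 2033: 230 days, exemption $78000 → ($318000 − $78000) × 3.3% × 230/365 = $4990.6849
19 Aug – 31 Dec 2033: 135 days, exemption $18000 → ($318000 − $18000) × 3.3% × 135/365 = $3661.6438
Total = $8652.3288

$8652.33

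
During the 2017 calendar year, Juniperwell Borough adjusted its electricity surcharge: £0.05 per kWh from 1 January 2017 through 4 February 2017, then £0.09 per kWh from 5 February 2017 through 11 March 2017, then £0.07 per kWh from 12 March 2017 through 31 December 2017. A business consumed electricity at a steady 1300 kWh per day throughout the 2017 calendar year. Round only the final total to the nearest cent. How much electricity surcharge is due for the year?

£33,215.00

1 January – 4 February 2017: 35 days × 1300 kWh/day = 45,500 kWh at £0.05/kWh → £2,275.00
5 February – 11 March 2017: 35 days × 1300 kWh/day = 45,500 kWh at £0.09/kWh → £4,095.00
12 March – 31 December 2017: 295 days × 1300 kWh/day = 383,500 kWh at £0.07/kWh → £26,845.00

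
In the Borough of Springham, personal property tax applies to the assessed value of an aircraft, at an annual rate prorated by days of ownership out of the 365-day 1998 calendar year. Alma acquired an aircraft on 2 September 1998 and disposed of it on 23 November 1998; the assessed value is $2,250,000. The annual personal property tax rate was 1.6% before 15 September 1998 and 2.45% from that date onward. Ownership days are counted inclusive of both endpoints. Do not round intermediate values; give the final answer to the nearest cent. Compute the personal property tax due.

2 September – 14 September 1998: 13 days at 1.6% → $2,250,000 × 1.6% × 13/365 = $1,282.1918
15 September – 23 November 1998: 70 days at 2.45% → $2,250,000 × 2.45% × 70/365 = $10,571.9178
Total = $11,854.1096

$11,854.11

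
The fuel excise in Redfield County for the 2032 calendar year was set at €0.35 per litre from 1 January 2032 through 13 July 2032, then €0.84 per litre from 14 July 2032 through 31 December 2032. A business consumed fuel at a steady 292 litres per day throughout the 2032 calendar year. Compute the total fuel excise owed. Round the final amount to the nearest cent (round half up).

1 January – 13 July 2032: 195 days × 292 litres/day = 56,940 litres at €0.35/litre → €19,929.00
14 July – 31 December 2032: 171 days × 292 litres/day = 49,932 litres at €0.84/litre → €41,942.88

€61,871.88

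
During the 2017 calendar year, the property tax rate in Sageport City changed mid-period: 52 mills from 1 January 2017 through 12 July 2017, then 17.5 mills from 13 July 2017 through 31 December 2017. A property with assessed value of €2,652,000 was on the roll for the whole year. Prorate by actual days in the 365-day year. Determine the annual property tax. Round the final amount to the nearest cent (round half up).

€94,789.02

1 January – 12 July 2017: 193 days at 52 mills → €2,652,000 × 5.2% × 193/365 = €72,919.1014
13 July – 31 December 2017: 172 days at 17.5 mills → €2,652,000 × 1.75% × 172/365 = €21,869.9178
Total = €94,789.0192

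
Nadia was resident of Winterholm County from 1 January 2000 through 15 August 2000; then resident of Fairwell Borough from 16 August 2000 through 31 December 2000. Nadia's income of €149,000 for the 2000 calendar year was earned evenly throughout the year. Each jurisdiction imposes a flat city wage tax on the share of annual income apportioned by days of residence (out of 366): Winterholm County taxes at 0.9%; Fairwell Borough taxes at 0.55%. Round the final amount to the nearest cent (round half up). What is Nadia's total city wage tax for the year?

€1,144.37

Winterholm County, 1 January – 15 August 2000: 228 days → €149,000 × 0.9% × 228/366 = €835.3770
Fairwell Borough, 16 August – 31 December 2000: 138 days → €149,000 × 0.55% × 138/366 = €308.9918
Total = €1,144.3689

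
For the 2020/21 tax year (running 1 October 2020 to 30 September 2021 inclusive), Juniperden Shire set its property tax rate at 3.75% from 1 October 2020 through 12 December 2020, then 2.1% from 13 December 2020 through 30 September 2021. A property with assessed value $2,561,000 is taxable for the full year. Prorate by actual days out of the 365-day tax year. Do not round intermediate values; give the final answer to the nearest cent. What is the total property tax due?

$62,232.30

1 October – 12 December 2020: 73 days at 3.75% → $2,561,000 × 3.75% × 73/365 = $19,207.5000
13 December 2020 – 30 September 2021: 292 days at 2.1% → $2,561,000 × 2.1% × 292/365 = $43,024.8000
Total = $62,232.3000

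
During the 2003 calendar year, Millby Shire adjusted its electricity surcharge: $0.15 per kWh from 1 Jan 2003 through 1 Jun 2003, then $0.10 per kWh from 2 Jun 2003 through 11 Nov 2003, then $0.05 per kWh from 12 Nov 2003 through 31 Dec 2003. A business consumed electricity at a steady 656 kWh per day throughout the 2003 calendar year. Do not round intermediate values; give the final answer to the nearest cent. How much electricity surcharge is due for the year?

1 Jan – 1 Jun 2003: 152 days × 656 kWh/day = 99,712 kWh at $0.15/kWh → $14956.80
2 Jun – 11 Nov 2003: 163 days × 656 kWh/day = 106,928 kWh at $0.10/kWh → $10692.80
12 Nov – 31 Dec 2003: 50 days × 656 kWh/day = 32,800 kWh at $0.05/kWh → $1640.00

$27289.60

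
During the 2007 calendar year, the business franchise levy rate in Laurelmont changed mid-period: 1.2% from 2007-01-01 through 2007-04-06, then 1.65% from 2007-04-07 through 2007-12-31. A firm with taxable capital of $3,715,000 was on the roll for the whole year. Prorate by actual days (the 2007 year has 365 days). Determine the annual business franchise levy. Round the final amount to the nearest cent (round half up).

$56,900.57

2007-01-01 to 2007-04-06: 96 days at 1.2% → $3,715,000 × 1.2% × 96/365 = $11,725.1507
2007-04-07 to 2007-12-31: 269 days at 1.65% → $3,715,000 × 1.65% × 269/365 = $45,175.4178
Total = $56,900.5685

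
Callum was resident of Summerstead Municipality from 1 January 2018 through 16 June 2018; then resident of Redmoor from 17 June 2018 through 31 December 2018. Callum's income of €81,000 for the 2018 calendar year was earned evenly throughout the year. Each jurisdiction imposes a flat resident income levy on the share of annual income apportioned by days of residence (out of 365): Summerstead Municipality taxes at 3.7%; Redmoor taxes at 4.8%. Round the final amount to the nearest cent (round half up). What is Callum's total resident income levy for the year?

Summerstead Municipality, 1 January – 16 June 2018: 167 days → €81,000 × 3.7% × 167/365 = €1,371.2301
Redmoor, 17 June – 31 December 2018: 198 days → €81,000 × 4.8% × 198/365 = €2,109.1068
Total = €3,480.3370

€3,480.34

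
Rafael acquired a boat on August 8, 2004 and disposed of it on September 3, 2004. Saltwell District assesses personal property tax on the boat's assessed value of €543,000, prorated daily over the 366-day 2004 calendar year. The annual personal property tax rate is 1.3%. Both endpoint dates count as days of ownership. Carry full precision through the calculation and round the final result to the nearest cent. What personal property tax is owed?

€520.75

Days held (August 8 – September 3, 2004): 27 out of 366
Tax = €543,000 × 1.3% × 27/366 = €520.7459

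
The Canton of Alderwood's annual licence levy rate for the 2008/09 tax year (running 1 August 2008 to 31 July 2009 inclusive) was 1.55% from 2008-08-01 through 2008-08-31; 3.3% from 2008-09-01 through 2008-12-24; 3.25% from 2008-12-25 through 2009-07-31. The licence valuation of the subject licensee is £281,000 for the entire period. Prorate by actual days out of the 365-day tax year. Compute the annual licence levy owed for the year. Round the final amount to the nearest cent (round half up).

2008-08-01 to 2008-08-31: 31 days at 1.55% → £281,000 × 1.55% × 31/365 = £369.9192
2008-09-01 to 2008-12-24: 115 days at 3.3% → £281,000 × 3.3% × 115/365 = £2,921.6301
2008-12-25 to 2009-07-31: 219 days at 3.25% → £281,000 × 3.25% × 219/365 = £5,479.5000
Total = £8,771.0493

£8,771.05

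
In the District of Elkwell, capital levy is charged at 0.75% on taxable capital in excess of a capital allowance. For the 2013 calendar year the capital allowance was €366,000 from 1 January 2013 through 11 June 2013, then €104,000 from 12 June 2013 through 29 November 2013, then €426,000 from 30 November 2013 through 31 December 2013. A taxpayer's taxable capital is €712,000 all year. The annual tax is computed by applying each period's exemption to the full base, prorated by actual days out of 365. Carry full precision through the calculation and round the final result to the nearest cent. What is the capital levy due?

1 January – 11 June 2013: 162 days, exemption €366,000 → (€712,000 − €366,000) × 0.75% × 162/365 = €1,151.7534
12 June – 29 November 2013: 171 days, exemption €104,000 → (€712,000 − €104,000) × 0.75% × 171/365 = €2,136.3288
30 November – 31 December 2013: 32 days, exemption €426,000 → (€712,000 − €426,000) × 0.75% × 32/365 = €188.0548
Total = €3,476.1370

€3,476.14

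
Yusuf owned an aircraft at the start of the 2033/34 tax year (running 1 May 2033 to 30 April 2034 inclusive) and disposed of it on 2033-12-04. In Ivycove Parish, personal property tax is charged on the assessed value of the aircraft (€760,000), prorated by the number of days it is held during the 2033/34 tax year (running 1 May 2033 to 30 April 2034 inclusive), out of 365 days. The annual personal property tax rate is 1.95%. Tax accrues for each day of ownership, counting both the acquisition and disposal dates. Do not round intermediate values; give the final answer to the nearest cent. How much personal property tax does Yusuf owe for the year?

Days held (2033-05-01 to 2033-12-04): 218 out of 365
Tax = €760,000 × 1.95% × 218/365 = €8,851.3973

€8,851.40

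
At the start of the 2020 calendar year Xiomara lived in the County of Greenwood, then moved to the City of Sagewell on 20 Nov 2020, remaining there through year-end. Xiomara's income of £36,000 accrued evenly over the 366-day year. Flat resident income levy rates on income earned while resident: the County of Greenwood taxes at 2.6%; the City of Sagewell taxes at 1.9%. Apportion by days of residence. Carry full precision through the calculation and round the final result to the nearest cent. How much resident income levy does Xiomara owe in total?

The County of Greenwood, 1 Jan – 19 Nov 2020: 324 days → £36,000 × 2.6% × 324/366 = £828.5902
The City of Sagewell, 20 Nov – 31 Dec 2020: 42 days → £36,000 × 1.9% × 42/366 = £78.4918
Total = £907.0820

£907.08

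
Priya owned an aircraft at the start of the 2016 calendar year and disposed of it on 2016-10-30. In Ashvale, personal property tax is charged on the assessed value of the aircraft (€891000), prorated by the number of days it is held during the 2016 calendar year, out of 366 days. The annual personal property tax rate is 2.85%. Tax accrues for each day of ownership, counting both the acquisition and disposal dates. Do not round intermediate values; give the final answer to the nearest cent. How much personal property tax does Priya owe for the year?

Days held (2016-01-01 to 2016-10-30): 304 out of 366
Tax = €891000 × 2.85% × 304/366 = €21091.8689

€21091.87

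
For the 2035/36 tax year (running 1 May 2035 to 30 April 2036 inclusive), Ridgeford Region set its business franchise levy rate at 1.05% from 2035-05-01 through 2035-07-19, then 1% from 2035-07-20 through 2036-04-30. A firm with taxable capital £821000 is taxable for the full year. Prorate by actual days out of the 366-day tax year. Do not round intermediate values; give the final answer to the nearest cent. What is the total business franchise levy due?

2035-05-01 to 2035-07-19: 80 days at 1.05% → £821000 × 1.05% × 80/366 = £1884.2623
2035-07-20 to 2036-04-30: 286 days at 1% → £821000 × 1% × 286/366 = £6415.4645
Total = £8299.7268

£8299.73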